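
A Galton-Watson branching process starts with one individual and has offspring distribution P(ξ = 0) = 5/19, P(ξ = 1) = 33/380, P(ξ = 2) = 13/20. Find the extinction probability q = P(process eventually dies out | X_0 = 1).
q = 100/247

The pgf is f(s) = 5/19 + 33/380·s + 13/20·s². The extinction probability q is the smallest fixed point of f in [0, 1]. Setting s = f(s):
  13/20·s² + (33/380 − 1)·s + 5/19 = 0
  13/20·s² − (5/19 + 13/20)·s + 5/19 = 0
which factors as (s − 1)·(13/20·s − 5/19) = 0, giving roots s = 1 and s = (5/19)/(13/20) = 100/247.
Mean offspring μ = 33/380 + 2·13/20 = 527/380 > 1 (supercritical), so q < 1. The extinction probability is the smaller root: q = (5/19)/(13/20) = 100/247.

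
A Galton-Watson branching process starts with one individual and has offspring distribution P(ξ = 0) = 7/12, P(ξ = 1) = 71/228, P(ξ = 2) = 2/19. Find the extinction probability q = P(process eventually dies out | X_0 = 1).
q = 1

Mean offspring μ = 0·7/12 + 1·71/228 + 2·2/19 = 119/228 ≤ 1. For μ ≤ 1 with offspring not concentrated at 1, the Galton-Watson process goes extinct almost surely, so q = 1.
(Algebraic check: The pgf is f(s) = 7/12 + 71/228·s + 2/19·s². The extinction probability q is the smallest fixed point of f in [0, 1]. Setting s = f(s):
  2/19·s² + (71/228 − 1)·s + 7/12 = 0
  2/19·s² − (7/12 + 2/19)·s + 7/12 = 0
which factors as (s − 1)·(2/19·s − 7/12) = 0, giving roots s = 1 and s = (7/12)/(2/19) = 133/24. Since 133/24 ≥ 1, the smallest root in [0, 1] is s = 1.)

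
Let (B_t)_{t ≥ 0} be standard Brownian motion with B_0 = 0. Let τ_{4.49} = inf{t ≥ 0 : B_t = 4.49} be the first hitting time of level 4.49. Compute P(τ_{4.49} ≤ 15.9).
P(τ_{4.49} ≤ 15.9) = 2(1 − Φ(4.49/√15.9)) = 2(1 − Φ(1.1260)) ≈ 0.2602

By the reflection principle for standard BM, P(τ_b ≤ t) = 2 · P(B_t ≥ b). Since B_t ~ N(0, t), P(B_t ≥ 4.49) = 1 − Φ(4.49/√t) = 1 − Φ(4.49/√15.9) = 1 − Φ(1.1260) ≈ 0.13008. Doubling: P(τ_{4.49} ≤ 15.9) ≈ 2 · 0.13008 = 0.26016 ≈ 0.2602.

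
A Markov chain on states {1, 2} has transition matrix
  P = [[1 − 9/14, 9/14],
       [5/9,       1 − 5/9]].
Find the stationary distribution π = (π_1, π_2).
π_1 = 70/151, π_2 = 81/151

Solve πP = π with π_1 + π_2 = 1. From πP = π: π_1 · (1 − 9/14) + π_2 · 5/9 = π_1 ⇒ π_2 · 5/9 = π_1 · 9/14 ⇒ π_2/π_1 = (9/14)/(5/9) = 81/70. Together with π_1 + π_2 = 1:
  π_1 = (5/9)/(9/14 + 5/9) = (5/9)/(151/126) = 70/151,
  π_2 = (9/14)/(9/14 + 5/9) = (9/14)/(151/126) = 81/151.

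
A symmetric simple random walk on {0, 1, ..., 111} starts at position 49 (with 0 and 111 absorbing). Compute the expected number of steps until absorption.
E[τ | X_0 = 49] = 3038

Let v_k = E[τ | X_0 = k]. Boundary: v_0 = v_111 = 0. Recurrence: v_k = 1 + (v_{k-1} + v_{k+1})/2 for 1 ≤ k ≤ 110. The particular solution to v_k − (v_{k-1} + v_{k+1})/2 = 1 is v_k = −k^2. Adding homogeneous solution A + B k and matching boundaries gives v_k = k (111 − k). Substituting k = 49: v_49 = 49 · 62 = 3038.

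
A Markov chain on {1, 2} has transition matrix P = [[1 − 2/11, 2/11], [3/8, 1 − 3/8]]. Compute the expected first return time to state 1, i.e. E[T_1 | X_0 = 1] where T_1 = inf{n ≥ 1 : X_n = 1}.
E[T_1 | X_0 = 1] = 1/π_1 = 49/33

For an irreducible recurrent Markov chain with stationary distribution π, E[T_i | X_0 = i] = 1/π_i (Kac's formula). Here π_1 = (3/8)/(2/11 + 3/8) = (3/8)/(49/88) = 33/49, so E[T_1 | X_0 = 1] = 1/π_1 = (2/11 + 3/8)/(3/8) = (49/88)/(3/8) = 49/33.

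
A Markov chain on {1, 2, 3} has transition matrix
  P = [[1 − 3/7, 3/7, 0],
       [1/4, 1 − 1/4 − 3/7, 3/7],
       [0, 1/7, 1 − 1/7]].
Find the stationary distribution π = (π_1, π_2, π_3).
π = (7/55, 12/55, 36/55)

This is a birth-death chain on three states, which satisfies detailed balance: π_1 · P_{12} = π_2 · P_{21} and π_2 · P_{23} = π_3 · P_{32}.
From π_1 · 3/7 = π_2 · 1/4: π_2/π_1 = (3/7)/(1/4) = 12/7.
From π_2 · 3/7 = π_3 · 1/7: π_3/π_2 = (3/7)/(1/7) = 3.
Take π_1 proportional to 1; then unnormalized π = (1, 12/7, 36/7). Normalize by dividing by the sum 55/7:
  π = (7/55, 12/55, 36/55).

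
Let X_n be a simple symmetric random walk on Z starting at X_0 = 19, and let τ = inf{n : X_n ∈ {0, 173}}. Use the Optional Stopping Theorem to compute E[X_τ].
E[X_τ] = 19

X_n is a martingale and τ is a bounded-mean stopping time (indeed τ is finite a.s. with bounded expectation since the walk is in a bounded region). By the OST, E[X_τ] = E[X_0] = 19. Equivalently: E[X_τ] = 173 · P(hit 173 first) + 0 · P(hit 0 first) = 173 · (19/173) = 19.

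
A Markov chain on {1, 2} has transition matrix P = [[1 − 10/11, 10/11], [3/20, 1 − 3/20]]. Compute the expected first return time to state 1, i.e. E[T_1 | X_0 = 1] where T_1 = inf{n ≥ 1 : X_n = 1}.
E[T_1 | X_0 = 1] = 1/π_1 = 233/33

For an irreducible recurrent Markov chain with stationary distribution π, E[T_i | X_0 = i] = 1/π_i (Kac's formula). Here π_1 = (3/20)/(10/11 + 3/20) = (3/20)/(233/220) = 33/233, so E[T_1 | X_0 = 1] = 1/π_1 = (10/11 + 3/20)/(3/20) = (233/220)/(3/20) = 233/33.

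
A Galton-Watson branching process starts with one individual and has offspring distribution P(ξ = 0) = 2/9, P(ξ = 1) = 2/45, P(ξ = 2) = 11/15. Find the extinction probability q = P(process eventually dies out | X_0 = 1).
q = 10/33

The pgf is f(s) = 2/9 + 2/45·s + 11/15·s². The extinction probability q is the smallest fixed point of f in [0, 1]. Setting s = f(s):
  11/15·s² + (2/45 − 1)·s + 2/9 = 0
  11/15·s² − (2/9 + 11/15)·s + 2/9 = 0
which factors as (s − 1)·(11/15·s − 2/9) = 0, giving roots s = 1 and s = (2/9)/(11/15) = 10/33.
Mean offspring μ = 2/45 + 2·11/15 = 68/45 > 1 (supercritical), so q < 1. The extinction probability is the smaller root: q = (2/9)/(11/15) = 10/33.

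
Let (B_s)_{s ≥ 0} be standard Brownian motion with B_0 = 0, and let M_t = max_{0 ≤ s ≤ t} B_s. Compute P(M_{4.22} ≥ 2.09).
P(M_{4.22} ≥ 2.09) = 2·P(B_{4.22} ≥ 2.09) = 2(1 − Φ(2.09/√4.22)) ≈ 0.3090

By the reflection principle for Brownian motion, P(M_t ≥ a) = 2 · P(B_t ≥ a) for a ≥ 0. Since B_t ~ N(0, t), P(B_t ≥ 2.09) = 1 − Φ(2.09/√t) = 1 − Φ(2.09/√4.22) = 1 − Φ(1.0174). So
  P(M_{4.22} ≥ 2.09) = 2(1 − Φ(1.0174)) ≈ 0.3090.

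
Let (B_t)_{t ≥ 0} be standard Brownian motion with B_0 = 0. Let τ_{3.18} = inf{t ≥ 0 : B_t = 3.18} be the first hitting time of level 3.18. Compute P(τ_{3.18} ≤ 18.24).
P(τ_{3.18} ≤ 18.24) = 2(1 − Φ(3.18/√18.24)) = 2(1 − Φ(0.7446)) ≈ 0.4565

By the reflection principle for standard BM, P(τ_b ≤ t) = 2 · P(B_t ≥ b). Since B_t ~ N(0, t), P(B_t ≥ 3.18) = 1 − Φ(3.18/√t) = 1 − Φ(3.18/√18.24) = 1 − Φ(0.7446) ≈ 0.22826. Doubling: P(τ_{3.18} ≤ 18.24) ≈ 2 · 0.22826 = 0.45652 ≈ 0.4565.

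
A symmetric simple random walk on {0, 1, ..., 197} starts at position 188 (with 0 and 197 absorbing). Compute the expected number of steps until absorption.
E[τ | X_0 = 188] = 1692

Let v_k = E[τ | X_0 = k]. Boundary: v_0 = v_197 = 0. Recurrence: v_k = 1 + (v_{k-1} + v_{k+1})/2 for 1 ≤ k ≤ 196. The particular solution to v_k − (v_{k-1} + v_{k+1})/2 = 1 is v_k = −k^2. Adding homogeneous solution A + B k and matching boundaries gives v_k = k (197 − k). Substituting k = 188: v_188 = 188 · 9 = 1692.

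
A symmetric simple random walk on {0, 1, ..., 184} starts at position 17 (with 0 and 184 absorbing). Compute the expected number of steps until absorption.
E[τ | X_0 = 17] = 2839

Let v_k = E[τ | X_0 = k]. Boundary: v_0 = v_184 = 0. Recurrence: v_k = 1 + (v_{k-1} + v_{k+1})/2 for 1 ≤ k ≤ 183. The particular solution to v_k − (v_{k-1} + v_{k+1})/2 = 1 is v_k = −k^2. Adding homogeneous solution A + B k and matching boundaries gives v_k = k (184 − k). Substituting k = 17: v_17 = 17 · 167 = 2839.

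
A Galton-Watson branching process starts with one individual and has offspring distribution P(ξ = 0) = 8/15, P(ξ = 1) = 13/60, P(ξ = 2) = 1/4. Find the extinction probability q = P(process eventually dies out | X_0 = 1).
q = 1

Mean offspring μ = 0·8/15 + 1·13/60 + 2·1/4 = 43/60 ≤ 1. For μ ≤ 1 with offspring not concentrated at 1, the Galton-Watson process goes extinct almost surely, so q = 1.
(Algebraic check: The pgf is f(s) = 8/15 + 13/60·s + 1/4·s². The extinction probability q is the smallest fixed point of f in [0, 1]. Setting s = f(s):
  1/4·s² + (13/60 − 1)·s + 8/15 = 0
  1/4·s² − (8/15 + 1/4)·s + 8/15 = 0
which factors as (s − 1)·(1/4·s − 8/15) = 0, giving roots s = 1 and s = (8/15)/(1/4) = 32/15. Since 32/15 ≥ 1, the smallest root in [0, 1] is s = 1.)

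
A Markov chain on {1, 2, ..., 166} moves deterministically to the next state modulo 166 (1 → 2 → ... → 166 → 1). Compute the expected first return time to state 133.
E[T_133 | X_0 = 133] = 166

The chain cycles deterministically, so starting at state 133 it returns in exactly 166 steps. Equivalently, the stationary distribution is uniform π_j = 1/166 for every state j, so by Kac's formula E[T_133] = 1/π_133 = 166.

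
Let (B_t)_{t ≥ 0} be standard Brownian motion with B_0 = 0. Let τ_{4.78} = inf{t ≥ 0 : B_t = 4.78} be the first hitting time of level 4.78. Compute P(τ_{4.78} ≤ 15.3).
P(τ_{4.78} ≤ 15.3) = 2(1 − Φ(4.78/√15.3)) = 2(1 − Φ(1.2220)) ≈ 0.2217

By the reflection principle for standard BM, P(τ_b ≤ t) = 2 · P(B_t ≥ b). Since B_t ~ N(0, t), P(B_t ≥ 4.78) = 1 − Φ(4.78/√t) = 1 − Φ(4.78/√15.3) = 1 − Φ(1.2220) ≈ 0.11085. Doubling: P(τ_{4.78} ≤ 15.3) ≈ 2 · 0.11085 = 0.22170 ≈ 0.2217.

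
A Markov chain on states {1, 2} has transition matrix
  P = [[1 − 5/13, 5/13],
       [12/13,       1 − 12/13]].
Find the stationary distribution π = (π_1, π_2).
π_1 = 12/17, π_2 = 5/17

Solve πP = π with π_1 + π_2 = 1. From πP = π: π_1 · (1 − 5/13) + π_2 · 12/13 = π_1 ⇒ π_2 · 12/13 = π_1 · 5/13 ⇒ π_2/π_1 = (5/13)/(12/13) = 5/12. Together with π_1 + π_2 = 1:
  π_1 = (12/13)/(5/13 + 12/13) = (12/13)/(17/13) = 12/17,
  π_2 = (5/13)/(5/13 + 12/13) = (5/13)/(17/13) = 5/17.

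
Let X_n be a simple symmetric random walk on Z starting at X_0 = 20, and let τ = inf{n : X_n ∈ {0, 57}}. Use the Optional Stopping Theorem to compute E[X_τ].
E[X_τ] = 20

X_n is a martingale and τ is a bounded-mean stopping time (indeed τ is finite a.s. with bounded expectation since the walk is in a bounded region). By the OST, E[X_τ] = E[X_0] = 20. Equivalently: E[X_τ] = 57 · P(hit 57 first) + 0 · P(hit 0 first) = 57 · (20/57) = 20.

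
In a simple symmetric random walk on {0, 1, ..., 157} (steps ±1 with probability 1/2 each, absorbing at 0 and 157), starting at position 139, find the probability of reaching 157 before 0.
P(hit 157 before 0) = 139/157

Let u_k = P(hit 157 before 0 | start at k). Then u_0 = 0, u_157 = 1, and u_k = u_{k-1}/2 + u_{k+1}/2 for 1 ≤ k ≤ 156. This harmonic recurrence is solved by u_k = k/157, giving u_139 = 139/157.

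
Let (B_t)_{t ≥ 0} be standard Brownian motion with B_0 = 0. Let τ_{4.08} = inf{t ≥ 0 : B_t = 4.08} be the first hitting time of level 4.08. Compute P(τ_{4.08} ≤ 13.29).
P(τ_{4.08} ≤ 13.29) = 2(1 − Φ(4.08/√13.29)) = 2(1 − Φ(1.1192)) ≈ 0.2631

By the reflection principle for standard BM, P(τ_b ≤ t) = 2 · P(B_t ≥ b). Since B_t ~ N(0, t), P(B_t ≥ 4.08) = 1 − Φ(4.08/√t) = 1 − Φ(4.08/√13.29) = 1 − Φ(1.1192) ≈ 0.13153. Doubling: P(τ_{4.08} ≤ 13.29) ≈ 2 · 0.13153 = 0.26306 ≈ 0.2631.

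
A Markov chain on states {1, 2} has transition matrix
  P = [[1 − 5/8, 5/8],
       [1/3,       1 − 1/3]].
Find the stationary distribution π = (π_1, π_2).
π_1 = 8/23, π_2 = 15/23

Solve πP = π with π_1 + π_2 = 1. From πP = π: π_1 · (1 − 5/8) + π_2 · 1/3 = π_1 ⇒ π_2 · 1/3 = π_1 · 5/8 ⇒ π_2/π_1 = (5/8)/(1/3) = 15/8. Together with π_1 + π_2 = 1:
  π_1 = (1/3)/(5/8 + 1/3) = (1/3)/(23/24) = 8/23,
  π_2 = (5/8)/(5/8 + 1/3) = (5/8)/(23/24) = 15/23.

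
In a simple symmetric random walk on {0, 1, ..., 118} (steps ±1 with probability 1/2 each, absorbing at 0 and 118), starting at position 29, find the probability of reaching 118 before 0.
P(hit 118 before 0) = 29/118

Let u_k = P(hit 118 before 0 | start at k). Then u_0 = 0, u_118 = 1, and u_k = u_{k-1}/2 + u_{k+1}/2 for 1 ≤ k ≤ 117. This harmonic recurrence is solved by u_k = k/118, giving u_29 = 29/118.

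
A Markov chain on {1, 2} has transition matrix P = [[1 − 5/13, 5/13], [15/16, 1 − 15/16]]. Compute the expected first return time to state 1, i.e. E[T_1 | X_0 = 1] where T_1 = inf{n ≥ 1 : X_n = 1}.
E[T_1 | X_0 = 1] = 1/π_1 = 55/39

For an irreducible recurrent Markov chain with stationary distribution π, E[T_i | X_0 = i] = 1/π_i (Kac's formula). Here π_1 = (15/16)/(5/13 + 15/16) = (15/16)/(275/208) = 39/55, so E[T_1 | X_0 = 1] = 1/π_1 = (5/13 + 15/16)/(15/16) = (275/208)/(15/16) = 55/39.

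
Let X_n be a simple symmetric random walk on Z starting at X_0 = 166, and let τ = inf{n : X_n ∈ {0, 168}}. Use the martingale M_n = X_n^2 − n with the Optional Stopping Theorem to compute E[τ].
E[τ] = 332

M_n = X_n^2 − n is a martingale (since E[X_{n+1}^2 | F_n] = X_n^2 + 1). By OST (τ has finite mean in a bounded region), E[M_τ] = E[M_0] = X_0^2 − 0 = 166^2 = 27556. Also E[M_τ] = E[X_τ^2] − E[τ]. The walk exits at 0 or 168, with P(hit 168 first) = 166/168, so E[X_τ^2] = 168^2 · 166/168 + 0 = 27888. Thus E[τ] = E[X_τ^2] − E[M_τ] = 27888 − 27556 = 332 = 166(168 − 166) = 332.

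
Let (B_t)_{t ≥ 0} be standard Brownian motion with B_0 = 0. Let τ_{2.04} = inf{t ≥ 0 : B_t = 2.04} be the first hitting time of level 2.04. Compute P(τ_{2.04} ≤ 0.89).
P(τ_{2.04} ≤ 0.89) = 2(1 − Φ(2.04/√0.89)) = 2(1 − Φ(2.1624)) ≈ 0.0306

By the reflection principle for standard BM, P(τ_b ≤ t) = 2 · P(B_t ≥ b). Since B_t ~ N(0, t), P(B_t ≥ 2.04) = 1 − Φ(2.04/√t) = 1 − Φ(2.04/√0.89) = 1 − Φ(2.1624) ≈ 0.01529. Doubling: P(τ_{2.04} ≤ 0.89) ≈ 2 · 0.01529 = 0.03058 ≈ 0.0306.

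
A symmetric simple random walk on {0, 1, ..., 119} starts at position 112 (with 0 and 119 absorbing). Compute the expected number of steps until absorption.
E[τ | X_0 = 112] = 784

Let v_k = E[τ | X_0 = k]. Boundary: v_0 = v_119 = 0. Recurrence: v_k = 1 + (v_{k-1} + v_{k+1})/2 for 1 ≤ k ≤ 118. The particular solution to v_k − (v_{k-1} + v_{k+1})/2 = 1 is v_k = −k^2. Adding homogeneous solution A + B k and matching boundaries gives v_k = k (119 − k). Substituting k = 112: v_112 = 112 · 7 = 784.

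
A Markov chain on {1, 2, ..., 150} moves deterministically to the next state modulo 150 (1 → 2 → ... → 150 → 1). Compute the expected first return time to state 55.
E[T_55 | X_0 = 55] = 150

The chain cycles deterministically, so starting at state 55 it returns in exactly 150 steps. Equivalently, the stationary distribution is uniform π_j = 1/150 for every state j, so by Kac's formula E[T_55] = 1/π_55 = 150.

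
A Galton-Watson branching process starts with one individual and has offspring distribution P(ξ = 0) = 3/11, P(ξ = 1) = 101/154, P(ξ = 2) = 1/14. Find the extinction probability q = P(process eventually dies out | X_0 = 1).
q = 1

Mean offspring μ = 0·3/11 + 1·101/154 + 2·1/14 = 123/154 ≤ 1. For μ ≤ 1 with offspring not concentrated at 1, the Galton-Watson process goes extinct almost surely, so q = 1.
(Algebraic check: The pgf is f(s) = 3/11 + 101/154·s + 1/14·s². The extinction probability q is the smallest fixed point of f in [0, 1]. Setting s = f(s):
  1/14·s² + (101/154 − 1)·s + 3/11 = 0
  1/14·s² − (3/11 + 1/14)·s + 3/11 = 0
which factors as (s − 1)·(1/14·s − 3/11) = 0, giving roots s = 1 and s = (3/11)/(1/14) = 42/11. Since 42/11 ≥ 1, the smallest root in [0, 1] is s = 1.)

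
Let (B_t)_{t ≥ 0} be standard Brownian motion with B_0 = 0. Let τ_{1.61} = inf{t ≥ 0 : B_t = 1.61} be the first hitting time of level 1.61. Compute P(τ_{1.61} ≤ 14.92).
P(τ_{1.61} ≤ 14.92) = 2(1 − Φ(1.61/√14.92)) = 2(1 − Φ(0.4168)) ≈ 0.6768

By the reflection principle for standard BM, P(τ_b ≤ t) = 2 · P(B_t ≥ b). Since B_t ~ N(0, t), P(B_t ≥ 1.61) = 1 − Φ(1.61/√t) = 1 − Φ(1.61/√14.92) = 1 − Φ(0.4168) ≈ 0.33841. Doubling: P(τ_{1.61} ≤ 14.92) ≈ 2 · 0.33841 = 0.67682 ≈ 0.6768.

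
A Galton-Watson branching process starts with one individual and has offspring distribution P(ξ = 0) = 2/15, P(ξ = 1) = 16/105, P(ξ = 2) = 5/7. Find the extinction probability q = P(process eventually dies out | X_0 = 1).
q = 14/75

The pgf is f(s) = 2/15 + 16/105·s + 5/7·s². The extinction probability q is the smallest fixed point of f in [0, 1]. Setting s = f(s):
  5/7·s² + (16/105 − 1)·s + 2/15 = 0
  5/7·s² − (2/15 + 5/7)·s + 2/15 = 0
which factors as (s − 1)·(5/7·s − 2/15) = 0, giving roots s = 1 and s = (2/15)/(5/7) = 14/75.
Mean offspring μ = 16/105 + 2·5/7 = 166/105 > 1 (supercritical), so q < 1. The extinction probability is the smaller root: q = (2/15)/(5/7) = 14/75.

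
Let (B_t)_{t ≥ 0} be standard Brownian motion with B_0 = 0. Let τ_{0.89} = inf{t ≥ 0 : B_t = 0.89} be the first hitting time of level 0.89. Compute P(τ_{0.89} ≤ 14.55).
P(τ_{0.89} ≤ 14.55) = 2(1 − Φ(0.89/√14.55)) = 2(1 − Φ(0.2333)) ≈ 0.8155

By the reflection principle for standard BM, P(τ_b ≤ t) = 2 · P(B_t ≥ b). Since B_t ~ N(0, t), P(B_t ≥ 0.89) = 1 − Φ(0.89/√t) = 1 − Φ(0.89/√14.55) = 1 − Φ(0.2333) ≈ 0.40776. Doubling: P(τ_{0.89} ≤ 14.55) ≈ 2 · 0.40776 = 0.81552 ≈ 0.8155.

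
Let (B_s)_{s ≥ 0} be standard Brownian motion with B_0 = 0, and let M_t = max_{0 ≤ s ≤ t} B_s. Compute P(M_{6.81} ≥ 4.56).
P(M_{6.81} ≥ 4.56) = 2·P(B_{6.81} ≥ 4.56) = 2(1 − Φ(4.56/√6.81)) ≈ 0.0806

By the reflection principle for Brownian motion, P(M_t ≥ a) = 2 · P(B_t ≥ a) for a ≥ 0. Since B_t ~ N(0, t), P(B_t ≥ 4.56) = 1 − Φ(4.56/√t) = 1 − Φ(4.56/√6.81) = 1 − Φ(1.7474). So
  P(M_{6.81} ≥ 4.56) = 2(1 − Φ(1.7474)) ≈ 0.0806.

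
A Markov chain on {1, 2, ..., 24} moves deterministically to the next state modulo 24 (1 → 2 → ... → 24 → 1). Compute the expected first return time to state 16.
E[T_16 | X_0 = 16] = 24

The chain cycles deterministically, so starting at state 16 it returns in exactly 24 steps. Equivalently, the stationary distribution is uniform π_j = 1/24 for every state j, so by Kac's formula E[T_16] = 1/π_16 = 24.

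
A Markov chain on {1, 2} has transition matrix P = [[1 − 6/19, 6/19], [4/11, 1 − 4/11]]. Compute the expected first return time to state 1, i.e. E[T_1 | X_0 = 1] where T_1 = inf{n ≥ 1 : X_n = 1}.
E[T_1 | X_0 = 1] = 1/π_1 = 71/38

For an irreducible recurrent Markov chain with stationary distribution π, E[T_i | X_0 = i] = 1/π_i (Kac's formula). Here π_1 = (4/11)/(6/19 + 4/11) = (4/11)/(142/209) = 38/71, so E[T_1 | X_0 = 1] = 1/π_1 = (6/19 + 4/11)/(4/11) = (142/209)/(4/11) = 71/38.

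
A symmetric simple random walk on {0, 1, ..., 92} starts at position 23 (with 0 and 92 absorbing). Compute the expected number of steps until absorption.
E[τ | X_0 = 23] = 1587

Let v_k = E[τ | X_0 = k]. Boundary: v_0 = v_92 = 0. Recurrence: v_k = 1 + (v_{k-1} + v_{k+1})/2 for 1 ≤ k ≤ 91. The particular solution to v_k − (v_{k-1} + v_{k+1})/2 = 1 is v_k = −k^2. Adding homogeneous solution A + B k and matching boundaries gives v_k = k (92 − k). Substituting k = 23: v_23 = 23 · 69 = 1587.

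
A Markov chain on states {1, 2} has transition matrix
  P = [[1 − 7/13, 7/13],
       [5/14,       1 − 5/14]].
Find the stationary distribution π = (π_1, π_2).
π_1 = 65/163, π_2 = 98/163

Solve πP = π with π_1 + π_2 = 1. From πP = π: π_1 · (1 − 7/13) + π_2 · 5/14 = π_1 ⇒ π_2 · 5/14 = π_1 · 7/13 ⇒ π_2/π_1 = (7/13)/(5/14) = 98/65. Together with π_1 + π_2 = 1:
  π_1 = (5/14)/(7/13 + 5/14) = (5/14)/(163/182) = 65/163,
  π_2 = (7/13)/(7/13 + 5/14) = (7/13)/(163/182) = 98/163.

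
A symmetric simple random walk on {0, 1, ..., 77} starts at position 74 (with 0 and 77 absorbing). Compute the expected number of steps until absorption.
E[τ | X_0 = 74] = 222

Let v_k = E[τ | X_0 = k]. Boundary: v_0 = v_77 = 0. Recurrence: v_k = 1 + (v_{k-1} + v_{k+1})/2 for 1 ≤ k ≤ 76. The particular solution to v_k − (v_{k-1} + v_{k+1})/2 = 1 is v_k = −k^2. Adding homogeneous solution A + B k and matching boundaries gives v_k = k (77 − k). Substituting k = 74: v_74 = 74 · 3 = 222.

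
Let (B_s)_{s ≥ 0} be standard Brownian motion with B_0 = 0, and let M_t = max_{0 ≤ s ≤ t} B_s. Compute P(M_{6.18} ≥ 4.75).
P(M_{6.18} ≥ 4.75) = 2·P(B_{6.18} ≥ 4.75) = 2(1 − Φ(4.75/√6.18)) ≈ 0.0560

By the reflection principle for Brownian motion, P(M_t ≥ a) = 2 · P(B_t ≥ a) for a ≥ 0. Since B_t ~ N(0, t), P(B_t ≥ 4.75) = 1 − Φ(4.75/√t) = 1 − Φ(4.75/√6.18) = 1 − Φ(1.9107). So
  P(M_{6.18} ≥ 4.75) = 2(1 − Φ(1.9107)) ≈ 0.0560.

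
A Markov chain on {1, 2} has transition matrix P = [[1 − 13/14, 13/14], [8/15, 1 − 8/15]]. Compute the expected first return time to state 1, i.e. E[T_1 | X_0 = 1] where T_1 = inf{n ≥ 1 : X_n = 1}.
E[T_1 | X_0 = 1] = 1/π_1 = 307/112

For an irreducible recurrent Markov chain with stationary distribution π, E[T_i | X_0 = i] = 1/π_i (Kac's formula). Here π_1 = (8/15)/(13/14 + 8/15) = (8/15)/(307/210) = 112/307, so E[T_1 | X_0 = 1] = 1/π_1 = (13/14 + 8/15)/(8/15) = (307/210)/(8/15) = 307/112.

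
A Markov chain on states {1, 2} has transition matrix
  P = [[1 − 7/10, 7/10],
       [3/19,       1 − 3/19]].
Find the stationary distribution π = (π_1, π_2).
π_1 = 30/163, π_2 = 133/163

Solve πP = π with π_1 + π_2 = 1. From πP = π: π_1 · (1 − 7/10) + π_2 · 3/19 = π_1 ⇒ π_2 · 3/19 = π_1 · 7/10 ⇒ π_2/π_1 = (7/10)/(3/19) = 133/30. Together with π_1 + π_2 = 1:
  π_1 = (3/19)/(7/10 + 3/19) = (3/19)/(163/190) = 30/163,
  π_2 = (7/10)/(7/10 + 3/19) = (7/10)/(163/190) = 133/163.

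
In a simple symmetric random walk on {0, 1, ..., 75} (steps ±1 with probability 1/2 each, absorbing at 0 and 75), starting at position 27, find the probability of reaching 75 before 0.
P(hit 75 before 0) = 27/75 = 9/25

Let u_k = P(hit 75 before 0 | start at k). Then u_0 = 0, u_75 = 1, and u_k = u_{k-1}/2 + u_{k+1}/2 for 1 ≤ k ≤ 74. This harmonic recurrence is solved by u_k = k/75, giving u_27 = 27/75 = 9/25.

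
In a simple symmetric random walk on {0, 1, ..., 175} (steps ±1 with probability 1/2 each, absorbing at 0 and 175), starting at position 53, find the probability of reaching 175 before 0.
P(hit 175 before 0) = 53/175

Let u_k = P(hit 175 before 0 | start at k). Then u_0 = 0, u_175 = 1, and u_k = u_{k-1}/2 + u_{k+1}/2 for 1 ≤ k ≤ 174. This harmonic recurrence is solved by u_k = k/175, giving u_53 = 53/175.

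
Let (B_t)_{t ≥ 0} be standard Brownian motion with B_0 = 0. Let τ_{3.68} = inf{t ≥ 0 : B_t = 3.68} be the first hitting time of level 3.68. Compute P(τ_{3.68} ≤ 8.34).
P(τ_{3.68} ≤ 8.34) = 2(1 − Φ(3.68/√8.34)) = 2(1 − Φ(1.2743)) ≈ 0.2026

By the reflection principle for standard BM, P(τ_b ≤ t) = 2 · P(B_t ≥ b). Since B_t ~ N(0, t), P(B_t ≥ 3.68) = 1 − Φ(3.68/√t) = 1 − Φ(3.68/√8.34) = 1 − Φ(1.2743) ≈ 0.10128. Doubling: P(τ_{3.68} ≤ 8.34) ≈ 2 · 0.10128 = 0.20256 ≈ 0.2026.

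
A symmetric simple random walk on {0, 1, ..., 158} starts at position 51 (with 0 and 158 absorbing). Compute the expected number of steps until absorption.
E[τ | X_0 = 51] = 5457

Let v_k = E[τ | X_0 = k]. Boundary: v_0 = v_158 = 0. Recurrence: v_k = 1 + (v_{k-1} + v_{k+1})/2 for 1 ≤ k ≤ 157. The particular solution to v_k − (v_{k-1} + v_{k+1})/2 = 1 is v_k = −k^2. Adding homogeneous solution A + B k and matching boundaries gives v_k = k (158 − k). Substituting k = 51: v_51 = 51 · 107 = 5457.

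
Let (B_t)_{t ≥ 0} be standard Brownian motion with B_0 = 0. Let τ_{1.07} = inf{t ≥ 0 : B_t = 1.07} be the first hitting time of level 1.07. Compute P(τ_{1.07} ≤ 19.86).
P(τ_{1.07} ≤ 19.86) = 2(1 − Φ(1.07/√19.86)) = 2(1 − Φ(0.2401)) ≈ 0.8103

By the reflection principle for standard BM, P(τ_b ≤ t) = 2 · P(B_t ≥ b). Since B_t ~ N(0, t), P(B_t ≥ 1.07) = 1 − Φ(1.07/√t) = 1 − Φ(1.07/√19.86) = 1 − Φ(0.2401) ≈ 0.40513. Doubling: P(τ_{1.07} ≤ 19.86) ≈ 2 · 0.40513 = 0.81026 ≈ 0.8103.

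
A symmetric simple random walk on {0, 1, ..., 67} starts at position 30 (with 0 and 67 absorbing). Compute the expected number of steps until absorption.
E[τ | X_0 = 30] = 1110

Let v_k = E[τ | X_0 = k]. Boundary: v_0 = v_67 = 0. Recurrence: v_k = 1 + (v_{k-1} + v_{k+1})/2 for 1 ≤ k ≤ 66. The particular solution to v_k − (v_{k-1} + v_{k+1})/2 = 1 is v_k = −k^2. Adding homogeneous solution A + B k and matching boundaries gives v_k = k (67 − k). Substituting k = 30: v_30 = 30 · 37 = 1110.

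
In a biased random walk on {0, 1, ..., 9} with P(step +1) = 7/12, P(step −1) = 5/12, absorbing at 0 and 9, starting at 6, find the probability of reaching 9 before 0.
P(hit 9 before 0) = (1 − (5/7)^6) / (1 − (5/7)^9) = 160524/176149

Let u_k denote P(reach 9 before 0 | start at k). Boundary: u_0 = 0, u_9 = 1. Recurrence: u_k = 7/12·u_{k+1} + 5/12·u_{k-1} for 1 ≤ k ≤ 8. Try u_k = A + B·r^k with r = q/p = (5/12)/(7/12) = 5/7. Substitution satisfies the recurrence; boundary conditions give:
  u_k = (1 − r^k) / (1 − r^N) = (1 − (5/7)^6) / (1 − (5/7)^9) = 160524/176149.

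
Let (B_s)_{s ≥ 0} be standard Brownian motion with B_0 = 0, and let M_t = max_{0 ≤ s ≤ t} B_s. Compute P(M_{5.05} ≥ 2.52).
P(M_{5.05} ≥ 2.52) = 2·P(B_{5.05} ≥ 2.52) = 2(1 − Φ(2.52/√5.05)) ≈ 0.2621

By the reflection principle for Brownian motion, P(M_t ≥ a) = 2 · P(B_t ≥ a) for a ≥ 0. Since B_t ~ N(0, t), P(B_t ≥ 2.52) = 1 − Φ(2.52/√t) = 1 − Φ(2.52/√5.05) = 1 − Φ(1.1214). So
  P(M_{5.05} ≥ 2.52) = 2(1 − Φ(1.1214)) ≈ 0.2621.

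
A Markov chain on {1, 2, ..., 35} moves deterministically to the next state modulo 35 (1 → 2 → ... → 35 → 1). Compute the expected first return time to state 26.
E[T_26 | X_0 = 26] = 35

The chain cycles deterministically, so starting at state 26 it returns in exactly 35 steps. Equivalently, the stationary distribution is uniform π_j = 1/35 for every state j, so by Kac's formula E[T_26] = 1/π_26 = 35.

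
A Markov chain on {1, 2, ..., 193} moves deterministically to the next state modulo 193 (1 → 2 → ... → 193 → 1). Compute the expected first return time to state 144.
E[T_144 | X_0 = 144] = 193

The chain cycles deterministically, so starting at state 144 it returns in exactly 193 steps. Equivalently, the stationary distribution is uniform π_j = 1/193 for every state j, so by Kac's formula E[T_144] = 1/π_144 = 193.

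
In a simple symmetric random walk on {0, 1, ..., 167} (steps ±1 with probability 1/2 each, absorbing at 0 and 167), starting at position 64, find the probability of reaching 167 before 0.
P(hit 167 before 0) = 64/167

Let u_k = P(hit 167 before 0 | start at k). Then u_0 = 0, u_167 = 1, and u_k = u_{k-1}/2 + u_{k+1}/2 for 1 ≤ k ≤ 166. This harmonic recurrence is solved by u_k = k/167, giving u_64 = 64/167.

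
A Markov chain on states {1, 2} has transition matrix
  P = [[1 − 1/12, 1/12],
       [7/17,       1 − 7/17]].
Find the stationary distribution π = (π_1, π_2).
π_1 = 84/101, π_2 = 17/101

Solve πP = π with π_1 + π_2 = 1. From πP = π: π_1 · (1 − 1/12) + π_2 · 7/17 = π_1 ⇒ π_2 · 7/17 = π_1 · 1/12 ⇒ π_2/π_1 = (1/12)/(7/17) = 17/84. Together with π_1 + π_2 = 1:
  π_1 = (7/17)/(1/12 + 7/17) = (7/17)/(101/204) = 84/101,
  π_2 = (1/12)/(1/12 + 7/17) = (1/12)/(101/204) = 17/101.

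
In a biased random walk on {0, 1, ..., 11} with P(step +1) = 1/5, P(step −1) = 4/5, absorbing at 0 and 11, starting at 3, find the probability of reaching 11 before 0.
P(hit 11 before 0) = (1 − (4)^3) / (1 − (4)^11) = 21/1398101

Let u_k denote P(reach 11 before 0 | start at k). Boundary: u_0 = 0, u_11 = 1. Recurrence: u_k = 1/5·u_{k+1} + 4/5·u_{k-1} for 1 ≤ k ≤ 10. Try u_k = A + B·r^k with r = q/p = (4/5)/(1/5) = 4. Substitution satisfies the recurrence; boundary conditions give:
  u_k = (1 − r^k) / (1 − r^N) = (1 − (4)^3) / (1 − (4)^11) = 21/1398101.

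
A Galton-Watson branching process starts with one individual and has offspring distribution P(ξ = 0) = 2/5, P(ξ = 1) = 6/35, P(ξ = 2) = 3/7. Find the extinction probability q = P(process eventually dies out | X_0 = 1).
q = 14/15

The pgf is f(s) = 2/5 + 6/35·s + 3/7·s². The extinction probability q is the smallest fixed point of f in [0, 1]. Setting s = f(s):
  3/7·s² + (6/35 − 1)·s + 2/5 = 0
  3/7·s² − (2/5 + 3/7)·s + 2/5 = 0
which factors as (s − 1)·(3/7·s − 2/5) = 0, giving roots s = 1 and s = (2/5)/(3/7) = 14/15.
Mean offspring μ = 6/35 + 2·3/7 = 36/35 > 1 (supercritical), so q < 1. The extinction probability is the smaller root: q = (2/5)/(3/7) = 14/15.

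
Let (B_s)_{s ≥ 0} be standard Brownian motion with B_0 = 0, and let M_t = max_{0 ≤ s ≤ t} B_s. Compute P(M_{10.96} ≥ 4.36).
P(M_{10.96} ≥ 4.36) = 2·P(B_{10.96} ≥ 4.36) = 2(1 − Φ(4.36/√10.96)) ≈ 0.1878

By the reflection principle for Brownian motion, P(M_t ≥ a) = 2 · P(B_t ≥ a) for a ≥ 0. Since B_t ~ N(0, t), P(B_t ≥ 4.36) = 1 − Φ(4.36/√t) = 1 − Φ(4.36/√10.96) = 1 − Φ(1.3170). So
  P(M_{10.96} ≥ 4.36) = 2(1 − Φ(1.3170)) ≈ 0.1878.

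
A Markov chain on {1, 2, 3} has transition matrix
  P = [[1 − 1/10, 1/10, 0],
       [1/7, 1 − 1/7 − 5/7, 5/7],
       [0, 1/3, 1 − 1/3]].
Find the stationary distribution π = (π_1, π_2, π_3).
π = (5/16, 7/32, 15/32)

This is a birth-death chain on three states, which satisfies detailed balance: π_1 · P_{12} = π_2 · P_{21} and π_2 · P_{23} = π_3 · P_{32}.
From π_1 · 1/10 = π_2 · 1/7: π_2/π_1 = (1/10)/(1/7) = 7/10.
From π_2 · 5/7 = π_3 · 1/3: π_3/π_2 = (5/7)/(1/3) = 15/7.
Take π_1 proportional to 1; then unnormalized π = (1, 7/10, 3/2). Normalize by dividing by the sum 16/5:
  π = (5/16, 7/32, 15/32).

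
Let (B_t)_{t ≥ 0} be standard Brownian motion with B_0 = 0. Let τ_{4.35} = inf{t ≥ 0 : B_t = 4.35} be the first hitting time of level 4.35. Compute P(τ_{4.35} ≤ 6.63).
P(τ_{4.35} ≤ 6.63) = 2(1 − Φ(4.35/√6.63)) = 2(1 − Φ(1.6894)) ≈ 0.0911

By the reflection principle for standard BM, P(τ_b ≤ t) = 2 · P(B_t ≥ b). Since B_t ~ N(0, t), P(B_t ≥ 4.35) = 1 − Φ(4.35/√t) = 1 − Φ(4.35/√6.63) = 1 − Φ(1.6894) ≈ 0.04557. Doubling: P(τ_{4.35} ≤ 6.63) ≈ 2 · 0.04557 = 0.09114 ≈ 0.0911.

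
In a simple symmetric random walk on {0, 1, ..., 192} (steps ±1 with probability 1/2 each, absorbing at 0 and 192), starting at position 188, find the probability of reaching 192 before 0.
P(hit 192 before 0) = 188/192 = 47/48

Let u_k = P(hit 192 before 0 | start at k). Then u_0 = 0, u_192 = 1, and u_k = u_{k-1}/2 + u_{k+1}/2 for 1 ≤ k ≤ 191. This harmonic recurrence is solved by u_k = k/192, giving u_188 = 188/192 = 47/48.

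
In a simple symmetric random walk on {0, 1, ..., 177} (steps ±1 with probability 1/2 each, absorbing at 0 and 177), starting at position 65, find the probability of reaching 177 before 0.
P(hit 177 before 0) = 65/177

Let u_k = P(hit 177 before 0 | start at k). Then u_0 = 0, u_177 = 1, and u_k = u_{k-1}/2 + u_{k+1}/2 for 1 ≤ k ≤ 176. This harmonic recurrence is solved by u_k = k/177, giving u_65 = 65/177.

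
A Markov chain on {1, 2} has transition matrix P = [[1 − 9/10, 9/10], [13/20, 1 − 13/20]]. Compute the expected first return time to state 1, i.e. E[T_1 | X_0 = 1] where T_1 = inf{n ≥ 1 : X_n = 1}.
E[T_1 | X_0 = 1] = 1/π_1 = 31/13

For an irreducible recurrent Markov chain with stationary distribution π, E[T_i | X_0 = i] = 1/π_i (Kac's formula). Here π_1 = (13/20)/(9/10 + 13/20) = (13/20)/(31/20) = 13/31, so E[T_1 | X_0 = 1] = 1/π_1 = (9/10 + 13/20)/(13/20) = (31/20)/(13/20) = 31/13.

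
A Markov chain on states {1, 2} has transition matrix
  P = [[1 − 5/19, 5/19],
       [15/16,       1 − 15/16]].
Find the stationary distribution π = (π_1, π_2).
π_1 = 57/73, π_2 = 16/73

Solve πP = π with π_1 + π_2 = 1. From πP = π: π_1 · (1 − 5/19) + π_2 · 15/16 = π_1 ⇒ π_2 · 15/16 = π_1 · 5/19 ⇒ π_2/π_1 = (5/19)/(15/16) = 16/57. Together with π_1 + π_2 = 1:
  π_1 = (15/16)/(5/19 + 15/16) = (15/16)/(365/304) = 57/73,
  π_2 = (5/19)/(5/19 + 15/16) = (5/19)/(365/304) = 16/73.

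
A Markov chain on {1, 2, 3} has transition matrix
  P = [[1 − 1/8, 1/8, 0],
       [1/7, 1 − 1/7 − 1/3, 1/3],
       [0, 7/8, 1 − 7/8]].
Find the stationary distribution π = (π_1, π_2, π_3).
π = (24/53, 21/53, 8/53)

This is a birth-death chain on three states, which satisfies detailed balance: π_1 · P_{12} = π_2 · P_{21} and π_2 · P_{23} = π_3 · P_{32}.
From π_1 · 1/8 = π_2 · 1/7: π_2/π_1 = (1/8)/(1/7) = 7/8.
From π_2 · 1/3 = π_3 · 7/8: π_3/π_2 = (1/3)/(7/8) = 8/21.
Take π_1 proportional to 1; then unnormalized π = (1, 7/8, 1/3). Normalize by dividing by the sum 53/24:
  π = (24/53, 21/53, 8/53).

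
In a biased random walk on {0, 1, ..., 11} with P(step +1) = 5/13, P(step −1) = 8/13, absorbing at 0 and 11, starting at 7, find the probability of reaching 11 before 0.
P(hit 11 before 0) = (1 − (8/5)^7) / (1 − (8/5)^11) = 420630625/2847035489

Let u_k denote P(reach 11 before 0 | start at k). Boundary: u_0 = 0, u_11 = 1. Recurrence: u_k = 5/13·u_{k+1} + 8/13·u_{k-1} for 1 ≤ k ≤ 10. Try u_k = A + B·r^k with r = q/p = (8/13)/(5/13) = 8/5. Substitution satisfies the recurrence; boundary conditions give:
  u_k = (1 − r^k) / (1 − r^N) = (1 − (8/5)^7) / (1 − (8/5)^11) = 420630625/2847035489.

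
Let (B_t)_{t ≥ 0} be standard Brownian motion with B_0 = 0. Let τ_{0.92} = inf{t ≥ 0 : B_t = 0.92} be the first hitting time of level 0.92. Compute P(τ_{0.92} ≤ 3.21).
P(τ_{0.92} ≤ 3.21) = 2(1 − Φ(0.92/√3.21)) = 2(1 − Φ(0.5135)) ≈ 0.6076

By the reflection principle for standard BM, P(τ_b ≤ t) = 2 · P(B_t ≥ b). Since B_t ~ N(0, t), P(B_t ≥ 0.92) = 1 − Φ(0.92/√t) = 1 − Φ(0.92/√3.21) = 1 − Φ(0.5135) ≈ 0.30380. Doubling: P(τ_{0.92} ≤ 3.21) ≈ 2 · 0.30380 = 0.60760 ≈ 0.6076.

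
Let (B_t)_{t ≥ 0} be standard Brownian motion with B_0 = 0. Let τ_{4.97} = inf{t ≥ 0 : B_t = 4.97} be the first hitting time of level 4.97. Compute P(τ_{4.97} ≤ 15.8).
P(τ_{4.97} ≤ 15.8) = 2(1 − Φ(4.97/√15.8)) = 2(1 − Φ(1.2503)) ≈ 0.2112

By the reflection principle for standard BM, P(τ_b ≤ t) = 2 · P(B_t ≥ b). Since B_t ~ N(0, t), P(B_t ≥ 4.97) = 1 − Φ(4.97/√t) = 1 − Φ(4.97/√15.8) = 1 − Φ(1.2503) ≈ 0.10559. Doubling: P(τ_{4.97} ≤ 15.8) ≈ 2 · 0.10559 = 0.21118 ≈ 0.2112.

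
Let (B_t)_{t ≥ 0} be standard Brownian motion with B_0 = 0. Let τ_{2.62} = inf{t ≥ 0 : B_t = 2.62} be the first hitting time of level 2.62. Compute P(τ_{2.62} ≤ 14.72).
P(τ_{2.62} ≤ 14.72) = 2(1 − Φ(2.62/√14.72)) = 2(1 − Φ(0.6829)) ≈ 0.4947

By the reflection principle for standard BM, P(τ_b ≤ t) = 2 · P(B_t ≥ b). Since B_t ~ N(0, t), P(B_t ≥ 2.62) = 1 − Φ(2.62/√t) = 1 − Φ(2.62/√14.72) = 1 − Φ(0.6829) ≈ 0.24734. Doubling: P(τ_{2.62} ≤ 14.72) ≈ 2 · 0.24734 = 0.49468 ≈ 0.4947.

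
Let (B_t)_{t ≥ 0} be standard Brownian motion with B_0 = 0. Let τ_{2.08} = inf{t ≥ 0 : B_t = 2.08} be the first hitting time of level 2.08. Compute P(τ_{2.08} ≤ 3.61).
P(τ_{2.08} ≤ 3.61) = 2(1 − Φ(2.08/√3.61)) = 2(1 − Φ(1.0947)) ≈ 0.2736

By the reflection principle for standard BM, P(τ_b ≤ t) = 2 · P(B_t ≥ b). Since B_t ~ N(0, t), P(B_t ≥ 2.08) = 1 − Φ(2.08/√t) = 1 − Φ(2.08/√3.61) = 1 − Φ(1.0947) ≈ 0.13682. Doubling: P(τ_{2.08} ≤ 3.61) ≈ 2 · 0.13682 = 0.27364 ≈ 0.2736.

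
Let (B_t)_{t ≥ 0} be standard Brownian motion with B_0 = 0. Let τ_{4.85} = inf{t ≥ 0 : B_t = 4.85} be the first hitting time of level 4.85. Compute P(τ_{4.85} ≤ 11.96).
P(τ_{4.85} ≤ 11.96) = 2(1 − Φ(4.85/√11.96)) = 2(1 − Φ(1.4024)) ≈ 0.1608

By the reflection principle for standard BM, P(τ_b ≤ t) = 2 · P(B_t ≥ b). Since B_t ~ N(0, t), P(B_t ≥ 4.85) = 1 − Φ(4.85/√t) = 1 − Φ(4.85/√11.96) = 1 − Φ(1.4024) ≈ 0.08040. Doubling: P(τ_{4.85} ≤ 11.96) ≈ 2 · 0.08040 = 0.16080 ≈ 0.1608.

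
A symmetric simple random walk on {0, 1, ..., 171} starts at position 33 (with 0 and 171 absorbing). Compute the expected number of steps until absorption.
E[τ | X_0 = 33] = 4554

Let v_k = E[τ | X_0 = k]. Boundary: v_0 = v_171 = 0. Recurrence: v_k = 1 + (v_{k-1} + v_{k+1})/2 for 1 ≤ k ≤ 170. The particular solution to v_k − (v_{k-1} + v_{k+1})/2 = 1 is v_k = −k^2. Adding homogeneous solution A + B k and matching boundaries gives v_k = k (171 − k). Substituting k = 33: v_33 = 33 · 138 = 4554.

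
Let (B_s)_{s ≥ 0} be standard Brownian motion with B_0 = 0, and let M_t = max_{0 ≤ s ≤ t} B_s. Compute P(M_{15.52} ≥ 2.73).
P(M_{15.52} ≥ 2.73) = 2·P(B_{15.52} ≥ 2.73) = 2(1 − Φ(2.73/√15.52)) ≈ 0.4883

By the reflection principle for Brownian motion, P(M_t ≥ a) = 2 · P(B_t ≥ a) for a ≥ 0. Since B_t ~ N(0, t), P(B_t ≥ 2.73) = 1 − Φ(2.73/√t) = 1 − Φ(2.73/√15.52) = 1 − Φ(0.6930). So
  P(M_{15.52} ≥ 2.73) = 2(1 − Φ(0.6930)) ≈ 0.4883.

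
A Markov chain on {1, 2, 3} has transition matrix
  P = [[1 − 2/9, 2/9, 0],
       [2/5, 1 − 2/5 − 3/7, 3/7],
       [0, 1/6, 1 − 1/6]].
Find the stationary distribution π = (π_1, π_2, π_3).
π = (63/188, 35/188, 45/94)

This is a birth-death chain on three states, which satisfies detailed balance: π_1 · P_{12} = π_2 · P_{21} and π_2 · P_{23} = π_3 · P_{32}.
From π_1 · 2/9 = π_2 · 2/5: π_2/π_1 = (2/9)/(2/5) = 5/9.
From π_2 · 3/7 = π_3 · 1/6: π_3/π_2 = (3/7)/(1/6) = 18/7.
Take π_1 proportional to 1; then unnormalized π = (1, 5/9, 10/7). Normalize by dividing by the sum 188/63:
  π = (63/188, 35/188, 45/94).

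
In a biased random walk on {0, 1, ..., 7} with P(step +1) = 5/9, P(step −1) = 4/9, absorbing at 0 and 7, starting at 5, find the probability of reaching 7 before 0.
P(hit 7 before 0) = (1 − (4/5)^5) / (1 − (4/5)^7) = 52525/61741

Let u_k denote P(reach 7 before 0 | start at k). Boundary: u_0 = 0, u_7 = 1. Recurrence: u_k = 5/9·u_{k+1} + 4/9·u_{k-1} for 1 ≤ k ≤ 6. Try u_k = A + B·r^k with r = q/p = (4/9)/(5/9) = 4/5. Substitution satisfies the recurrence; boundary conditions give:
  u_k = (1 − r^k) / (1 − r^N) = (1 − (4/5)^5) / (1 − (4/5)^7) = 52525/61741.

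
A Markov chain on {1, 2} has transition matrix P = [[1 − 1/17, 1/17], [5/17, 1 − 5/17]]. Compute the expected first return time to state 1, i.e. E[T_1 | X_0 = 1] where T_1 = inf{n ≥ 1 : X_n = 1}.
E[T_1 | X_0 = 1] = 1/π_1 = 6/5

For an irreducible recurrent Markov chain with stationary distribution π, E[T_i | X_0 = i] = 1/π_i (Kac's formula). Here π_1 = (5/17)/(1/17 + 5/17) = (5/17)/(6/17) = 5/6, so E[T_1 | X_0 = 1] = 1/π_1 = (1/17 + 5/17)/(5/17) = (6/17)/(5/17) = 6/5.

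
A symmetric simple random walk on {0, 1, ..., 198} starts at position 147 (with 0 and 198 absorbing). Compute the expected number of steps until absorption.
E[τ | X_0 = 147] = 7497

Let v_k = E[τ | X_0 = k]. Boundary: v_0 = v_198 = 0. Recurrence: v_k = 1 + (v_{k-1} + v_{k+1})/2 for 1 ≤ k ≤ 197. The particular solution to v_k − (v_{k-1} + v_{k+1})/2 = 1 is v_k = −k^2. Adding homogeneous solution A + B k and matching boundaries gives v_k = k (198 − k). Substituting k = 147: v_147 = 147 · 51 = 7497.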